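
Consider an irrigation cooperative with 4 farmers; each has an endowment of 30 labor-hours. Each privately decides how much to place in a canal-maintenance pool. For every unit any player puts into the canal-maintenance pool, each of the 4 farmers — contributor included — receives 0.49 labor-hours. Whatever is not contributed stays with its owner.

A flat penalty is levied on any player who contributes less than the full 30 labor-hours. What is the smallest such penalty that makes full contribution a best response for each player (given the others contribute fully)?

Given the others contribute fully, the best deviation is to contribute 0 (any partial contribution still incurs the fine and gives up units whose private return 0.49 is below 1).
Deviating from 30 to 0 saves 30 labor-hours but forfeits the deviator's share of the drop in the canal-maintenance pool: 0.49 × 30 = 14.70.
So the deviation gain is 30 − 14.70 = 15.30, and the fine must be at least 15.30 labor-hours to wipe it out.

15.30 labor-hours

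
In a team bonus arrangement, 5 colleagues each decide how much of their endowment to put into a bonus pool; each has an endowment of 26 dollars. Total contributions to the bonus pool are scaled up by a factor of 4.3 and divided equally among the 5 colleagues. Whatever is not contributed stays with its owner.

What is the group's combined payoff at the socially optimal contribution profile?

559.00 dollars

Each contributed unit returns 4.300 to the group as a whole (0.8600 to each of 5 players), which exceeds 1, so the social optimum is full contribution: group total = 4.300 × 130 = 559.00.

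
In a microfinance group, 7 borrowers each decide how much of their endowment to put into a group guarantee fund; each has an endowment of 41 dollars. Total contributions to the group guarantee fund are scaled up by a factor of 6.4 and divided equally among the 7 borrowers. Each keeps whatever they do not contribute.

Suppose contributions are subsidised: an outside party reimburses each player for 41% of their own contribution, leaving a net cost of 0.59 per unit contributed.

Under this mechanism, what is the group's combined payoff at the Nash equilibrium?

The effective private return per unit is now (6.4/7) / 0.59 = 1.5496 > 1, so every player's dominant strategy flips to full contribution.
So the Nash equilibrium is full contribution by all 7; the group earns 7 × (41 × 0.41 + 6.4 × 41) = 1954.47.

1954.47 dollars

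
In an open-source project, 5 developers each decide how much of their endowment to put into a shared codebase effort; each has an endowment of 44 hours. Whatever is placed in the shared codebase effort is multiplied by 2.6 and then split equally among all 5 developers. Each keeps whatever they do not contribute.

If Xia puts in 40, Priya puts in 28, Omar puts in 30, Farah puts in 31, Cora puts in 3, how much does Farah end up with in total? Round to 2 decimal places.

Total contributed: 40 + 28 + 30 + 31 + 3 = 132.
Each receives 2.6 × 132 / 5 = 68.64 from the shared codebase effort.
Farah keeps 44 − 31 = 13, so Farah's payoff is 13 + 68.64 = 81.64.

81.64 hours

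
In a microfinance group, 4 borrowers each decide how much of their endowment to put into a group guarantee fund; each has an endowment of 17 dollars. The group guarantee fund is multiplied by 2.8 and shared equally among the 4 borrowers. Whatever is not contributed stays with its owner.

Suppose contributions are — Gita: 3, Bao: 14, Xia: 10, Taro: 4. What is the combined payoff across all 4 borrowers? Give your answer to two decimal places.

123.80 dollars

Total contributed: 3 + 14 + 10 + 4 = 31; total kept: 4 × 17 − 31 = 37.
The group guarantee fund pays out 2.8 × 31 = 86.80 in aggregate.
Group total = 37 + 86.80 = 123.80.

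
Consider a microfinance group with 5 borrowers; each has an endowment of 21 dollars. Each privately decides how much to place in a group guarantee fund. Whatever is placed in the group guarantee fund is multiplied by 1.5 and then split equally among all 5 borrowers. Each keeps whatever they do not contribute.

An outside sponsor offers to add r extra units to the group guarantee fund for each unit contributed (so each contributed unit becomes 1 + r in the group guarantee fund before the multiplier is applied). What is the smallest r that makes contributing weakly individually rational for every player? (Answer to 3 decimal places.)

2.333

With matching at rate r, one contributed unit becomes (1 + r) in the group guarantee fund and returns 1.5 × (1 + r) / 5 to the contributor.
Setting this equal to 1: 1 + r = 5/1.5 = 3.3333.
So the minimum matching rate is r = 3.3333 − 1 = 2.333.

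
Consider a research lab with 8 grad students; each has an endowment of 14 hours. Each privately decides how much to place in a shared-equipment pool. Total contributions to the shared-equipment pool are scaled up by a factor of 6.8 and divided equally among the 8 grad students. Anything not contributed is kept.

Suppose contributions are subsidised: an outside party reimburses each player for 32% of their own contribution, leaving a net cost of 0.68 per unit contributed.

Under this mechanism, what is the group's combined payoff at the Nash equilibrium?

797.44 hours

The effective private return per unit is now (6.8/8) / 0.68 = 1.2500 > 1, so every player's dominant strategy flips to full contribution.
At the Nash equilibrium everyone contributes 14. Group total payoff = 8 × (14 × 0.32 + 6.8 × 14) = 797.44.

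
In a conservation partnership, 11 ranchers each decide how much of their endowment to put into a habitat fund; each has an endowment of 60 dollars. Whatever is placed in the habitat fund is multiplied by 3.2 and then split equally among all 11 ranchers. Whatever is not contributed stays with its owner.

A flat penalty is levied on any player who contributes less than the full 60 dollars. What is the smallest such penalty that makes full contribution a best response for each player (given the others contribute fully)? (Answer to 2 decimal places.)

42.55 dollars

Given the others contribute fully, the best deviation is to contribute 0 (any partial contribution still incurs the fine and gives up units whose private return 0.2909 is below 1).
Deviating from 60 to 0 saves 60 dollars but forfeits the deviator's share of the drop in the habitat fund: 3.2/11 × 60 = 17.45.
So the deviation gain is 60 − 17.45 = 42.55, and the fine must be at least 42.55 dollars to wipe it out.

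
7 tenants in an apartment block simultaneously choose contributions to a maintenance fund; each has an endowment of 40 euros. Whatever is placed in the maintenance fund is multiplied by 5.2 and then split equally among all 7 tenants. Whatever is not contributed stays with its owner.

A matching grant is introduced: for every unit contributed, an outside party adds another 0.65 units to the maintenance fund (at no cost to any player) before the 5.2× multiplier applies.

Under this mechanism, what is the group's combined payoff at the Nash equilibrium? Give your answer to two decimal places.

The effective private return per unit is now 5.2 × 1.65 / 7 = 1.2257 > 1, so every player's dominant strategy flips to full contribution.
So the Nash equilibrium is full contribution by all 7; the group earns 5.2 × 1.65 × 280 = 2402.40.

2402.40 euros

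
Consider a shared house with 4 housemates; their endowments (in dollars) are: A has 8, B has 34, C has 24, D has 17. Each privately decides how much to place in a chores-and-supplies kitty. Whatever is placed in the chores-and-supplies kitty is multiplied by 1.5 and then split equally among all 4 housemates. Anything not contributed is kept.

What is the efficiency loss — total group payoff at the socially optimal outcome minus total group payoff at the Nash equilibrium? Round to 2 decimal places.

The private return per contributed unit is 1.5/4 = 0.3750 < 1 for every player regardless of endowment, so the Nash equilibrium is zero contribution and the group total is Σ E_j = 8 + 34 + 24 + 17 = 83.
Each contributed unit returns 1.500 to the group, so the social optimum is full contribution by everyone: group total = 1.500 × 83 = 124.50.
Efficiency loss = (1.500 − 1) × 83 = 41.50.

41.50 dollars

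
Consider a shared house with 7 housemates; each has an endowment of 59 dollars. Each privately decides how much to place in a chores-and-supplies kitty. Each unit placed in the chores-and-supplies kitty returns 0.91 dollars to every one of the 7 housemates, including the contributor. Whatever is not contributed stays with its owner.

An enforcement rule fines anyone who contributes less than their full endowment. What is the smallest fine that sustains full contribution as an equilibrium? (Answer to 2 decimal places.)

Given the others contribute fully, the best deviation is to contribute 0 (any partial contribution still incurs the fine and gives up units whose private return 0.91 is below 1).
Deviating from 59 to 0 saves 59 dollars but forfeits the deviator's share of the drop in the chores-and-supplies kitty: 0.91 × 59 = 53.69.
So the deviation gain is 59 − 53.69 = 5.31, and the fine must be at least 5.31 dollars to wipe it out.

5.31 dollars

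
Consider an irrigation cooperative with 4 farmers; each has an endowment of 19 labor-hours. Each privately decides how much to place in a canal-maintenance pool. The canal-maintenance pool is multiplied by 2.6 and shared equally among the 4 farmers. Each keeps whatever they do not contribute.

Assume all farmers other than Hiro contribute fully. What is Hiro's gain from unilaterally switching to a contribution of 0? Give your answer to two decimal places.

6.65 labor-hours

Switching from a contribution of 19 to 0 lets Hiro keep an extra 19 labor-hours, but lowers the canal-maintenance pool by 19, which costs Hiro their own share of that drop: 2.6/4 × 19 = 12.35.
Net gain = 19 − 12.35 = 6.65. The private return per contributed unit (0.6500) is below 1, so free-riding is indeed the best response regardless of what the others do.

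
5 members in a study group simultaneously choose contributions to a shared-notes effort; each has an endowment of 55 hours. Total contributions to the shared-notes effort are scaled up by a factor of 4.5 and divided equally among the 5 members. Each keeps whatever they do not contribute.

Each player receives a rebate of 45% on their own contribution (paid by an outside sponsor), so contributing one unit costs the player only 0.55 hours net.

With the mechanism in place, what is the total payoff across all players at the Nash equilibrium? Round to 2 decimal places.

The effective private return per unit is now (4.5/5) / 0.55 = 1.6364 > 1, so every player's dominant strategy flips to full contribution.
So the Nash equilibrium is full contribution by all 5; the group earns 5 × (55 × 0.45 + 4.5 × 55) = 1361.25.

1361.25 hours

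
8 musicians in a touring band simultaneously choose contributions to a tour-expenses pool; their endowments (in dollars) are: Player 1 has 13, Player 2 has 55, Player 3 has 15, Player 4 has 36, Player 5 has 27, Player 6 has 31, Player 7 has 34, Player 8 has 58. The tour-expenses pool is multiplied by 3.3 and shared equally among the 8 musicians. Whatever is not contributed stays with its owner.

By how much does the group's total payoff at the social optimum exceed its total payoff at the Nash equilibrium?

618.70 dollars

The private return per contributed unit is 3.3/8 = 0.4125 < 1 for every player regardless of endowment, so the Nash equilibrium is zero contribution and the group total is Σ E_j = 13 + 55 + 15 + 36 + 27 + 31 + 34 + 58 = 269.
Each contributed unit returns 3.300 to the group, so the social optimum is full contribution by everyone: group total = 3.300 × 269 = 887.70.
Efficiency loss = (3.300 − 1) × 269 = 618.70.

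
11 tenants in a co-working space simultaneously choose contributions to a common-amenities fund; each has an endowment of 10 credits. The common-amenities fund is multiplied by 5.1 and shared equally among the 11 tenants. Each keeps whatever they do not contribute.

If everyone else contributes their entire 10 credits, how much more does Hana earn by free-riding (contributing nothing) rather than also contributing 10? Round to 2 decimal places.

5.36 credits

Switching from a contribution of 10 to 0 lets Hana keep an extra 10 credits, but lowers the common-amenities fund by 10, which costs Hana their own share of that drop: 5.1/11 × 10 = 4.64.
Net gain = 10 − 4.64 = 5.36. The private return per contributed unit (0.4636) is below 1, so free-riding is indeed the best response regardless of what the others do.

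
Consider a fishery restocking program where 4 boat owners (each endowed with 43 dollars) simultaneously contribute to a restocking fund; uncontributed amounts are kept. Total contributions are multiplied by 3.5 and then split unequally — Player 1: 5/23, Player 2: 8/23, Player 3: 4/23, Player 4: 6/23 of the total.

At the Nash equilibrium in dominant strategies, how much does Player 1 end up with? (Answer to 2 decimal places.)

75.72 dollars

Player j's private return per contributed unit is 3.5 × (j's share). Contributing is weakly dominant for j when that share is at least 1/3.5 = 0.2857, and contributing 0 is dominant otherwise.
Player 2 alone (share 8/23) is above the threshold, contributing 43; the remaining 3 contribute 0. Total contributed: 43.
Player 1 keeps 43 and receives 3.5 × 43 × 5/23 = 32.72 from the restocking fund, for a payoff of 75.72.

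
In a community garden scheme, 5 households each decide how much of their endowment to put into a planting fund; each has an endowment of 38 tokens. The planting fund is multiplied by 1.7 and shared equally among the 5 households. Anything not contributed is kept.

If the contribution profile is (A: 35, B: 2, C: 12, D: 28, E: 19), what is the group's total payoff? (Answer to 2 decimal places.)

257.20 tokens

Total contributed: 35 + 2 + 12 + 28 + 19 = 96; total kept: 5 × 38 − 96 = 94.
The planting fund pays out 1.7 × 96 = 163.20 in aggregate.
Group total = 94 + 163.20 = 257.20.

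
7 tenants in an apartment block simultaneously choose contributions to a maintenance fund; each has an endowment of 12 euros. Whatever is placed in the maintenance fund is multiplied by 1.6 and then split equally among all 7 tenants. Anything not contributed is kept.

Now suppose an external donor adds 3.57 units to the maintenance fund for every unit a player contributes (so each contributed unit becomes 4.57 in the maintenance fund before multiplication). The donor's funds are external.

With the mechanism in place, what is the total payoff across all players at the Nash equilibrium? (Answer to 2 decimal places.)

614.21 euros

Under the mechanism each unit contributed yields 1.6 × 4.57 / 7 = 1.0446 back to its contributor per unit of net cost, which exceeds 1, making full contribution the dominant choice for everyone.
At the Nash equilibrium everyone contributes 12. Group total payoff = 1.6 × 4.57 × 84 = 614.21.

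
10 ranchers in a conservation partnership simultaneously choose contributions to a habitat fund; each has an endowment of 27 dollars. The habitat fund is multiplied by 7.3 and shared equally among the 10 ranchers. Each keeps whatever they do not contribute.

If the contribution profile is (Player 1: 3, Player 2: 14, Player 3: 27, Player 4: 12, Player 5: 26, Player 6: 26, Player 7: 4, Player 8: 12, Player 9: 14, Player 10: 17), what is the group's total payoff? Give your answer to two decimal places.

Total contributed: 3 + 14 + 27 + 12 + 26 + 26 + 4 + 12 + 14 + 17 = 155; total kept: 10 × 27 − 155 = 115.
The habitat fund pays out 7.3 × 155 = 1131.50 in aggregate.
Group total = 115 + 1131.50 = 1246.50.

1246.50 dollars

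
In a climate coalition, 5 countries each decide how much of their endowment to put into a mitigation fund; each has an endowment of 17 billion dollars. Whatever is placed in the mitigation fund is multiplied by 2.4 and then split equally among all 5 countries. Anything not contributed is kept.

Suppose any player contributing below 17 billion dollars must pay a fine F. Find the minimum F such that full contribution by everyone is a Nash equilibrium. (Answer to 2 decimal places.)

Given the others contribute fully, the best deviation is to contribute 0 (any partial contribution still incurs the fine and gives up units whose private return 0.4800 is below 1).
Deviating from 17 to 0 saves 17 billion dollars but forfeits the deviator's share of the drop in the mitigation fund: 2.4/5 × 17 = 8.16.
So the deviation gain is 17 − 8.16 = 8.84, and the fine must be at least 8.84 billion dollars to wipe it out.

8.84 billion dollars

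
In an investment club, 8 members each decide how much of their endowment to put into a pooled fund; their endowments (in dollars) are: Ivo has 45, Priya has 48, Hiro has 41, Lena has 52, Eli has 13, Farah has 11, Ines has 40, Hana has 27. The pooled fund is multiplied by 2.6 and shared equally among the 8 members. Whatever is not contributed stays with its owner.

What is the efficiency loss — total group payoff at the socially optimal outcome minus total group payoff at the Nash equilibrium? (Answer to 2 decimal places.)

443.20 dollars

The private return per contributed unit is 2.6/8 = 0.3250 < 1 for every player regardless of endowment, so the Nash equilibrium is zero contribution and the group total is Σ E_j = 45 + 48 + 41 + 52 + 13 + 11 + 40 + 27 = 277.
Each contributed unit returns 2.600 to the group, so the social optimum is full contribution by everyone: group total = 2.600 × 277 = 720.20.
Efficiency loss = (2.600 − 1) × 277 = 443.20.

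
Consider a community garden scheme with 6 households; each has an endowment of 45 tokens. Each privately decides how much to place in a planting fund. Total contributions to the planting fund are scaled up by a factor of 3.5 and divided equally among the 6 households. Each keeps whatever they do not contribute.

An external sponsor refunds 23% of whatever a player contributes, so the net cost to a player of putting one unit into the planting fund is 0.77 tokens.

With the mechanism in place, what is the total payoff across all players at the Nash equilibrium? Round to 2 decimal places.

270.00 tokens

Even with the mechanism, each unit contributed returns only (3.5/6) / 0.77 = 0.7576 per unit of net cost, so contributing nothing is still dominant.
Everyone keeps their endowment and the group total is 6 × 45 = 270.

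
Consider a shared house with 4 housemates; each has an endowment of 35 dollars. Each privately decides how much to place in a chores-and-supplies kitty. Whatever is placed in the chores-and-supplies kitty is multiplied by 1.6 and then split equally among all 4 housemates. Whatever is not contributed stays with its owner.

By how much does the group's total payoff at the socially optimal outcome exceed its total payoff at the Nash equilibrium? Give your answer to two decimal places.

84.00 dollars

Each contributed unit returns 1.6/4 = 0.4000 to its contributor — below 1 — so contributing 0 is dominant for every player. At the Nash equilibrium everyone keeps their 35, and the group total is 4 × 35 = 140.
Each contributed unit returns 1.600 to the group as a whole (0.4000 to each of 4 players), which exceeds 1, so the social optimum is full contribution: group total = 1.600 × 140 = 224.00.
Efficiency loss = 224.00 − 140 = 84.00.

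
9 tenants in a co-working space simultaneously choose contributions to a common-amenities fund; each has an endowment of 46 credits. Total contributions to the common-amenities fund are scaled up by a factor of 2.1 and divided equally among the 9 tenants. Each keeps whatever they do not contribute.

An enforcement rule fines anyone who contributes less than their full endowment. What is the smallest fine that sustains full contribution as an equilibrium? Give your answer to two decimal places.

35.27 credits

Given the others contribute fully, the best deviation is to contribute 0 (any partial contribution still incurs the fine and gives up units whose private return 0.2333 is below 1).
Deviating from 46 to 0 saves 46 credits but forfeits the deviator's share of the drop in the common-amenities fund: 2.1/9 × 46 = 10.73.
So the deviation gain is 46 − 10.73 = 35.27, and the fine must be at least 35.27 credits to wipe it out.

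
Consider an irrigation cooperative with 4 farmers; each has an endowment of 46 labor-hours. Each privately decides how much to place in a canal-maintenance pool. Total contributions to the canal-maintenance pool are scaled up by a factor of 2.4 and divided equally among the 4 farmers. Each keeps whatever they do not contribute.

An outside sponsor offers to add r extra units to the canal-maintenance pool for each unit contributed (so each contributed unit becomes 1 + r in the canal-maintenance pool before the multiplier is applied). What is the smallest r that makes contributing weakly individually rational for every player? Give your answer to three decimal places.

With matching at rate r, one contributed unit becomes (1 + r) in the canal-maintenance pool and returns 2.4 × (1 + r) / 4 to the contributor.
Setting this equal to 1: 1 + r = 4/2.4 = 1.6667.
So the minimum matching rate is r = 1.6667 − 1 = 0.667.

0.667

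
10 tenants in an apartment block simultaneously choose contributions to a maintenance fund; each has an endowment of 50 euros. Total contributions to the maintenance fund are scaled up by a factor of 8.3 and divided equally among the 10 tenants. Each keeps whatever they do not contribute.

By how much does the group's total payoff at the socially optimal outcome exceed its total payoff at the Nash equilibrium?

3650.00 euros

Each contributed unit returns 8.3/10 = 0.8300 to its contributor — below 1 — so contributing 0 is dominant for every player. At the Nash equilibrium everyone keeps their 50, and the group total is 10 × 50 = 500.
Each contributed unit returns 8.300 to the group as a whole (0.8300 to each of 10 players), which exceeds 1, so the social optimum is full contribution: group total = 8.300 × 500 = 4150.00.
Efficiency loss = 4150.00 − 500 = 3650.00.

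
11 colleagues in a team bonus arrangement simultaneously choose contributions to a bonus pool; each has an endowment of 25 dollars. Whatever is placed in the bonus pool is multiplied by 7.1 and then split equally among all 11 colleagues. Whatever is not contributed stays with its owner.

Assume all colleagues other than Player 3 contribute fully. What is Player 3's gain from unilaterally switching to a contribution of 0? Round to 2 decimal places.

Switching from a contribution of 25 to 0 lets Player 3 keep an extra 25 dollars, but lowers the bonus pool by 25, which costs Player 3 their own share of that drop: 7.1/11 × 25 = 16.14.
Net gain = 25 − 16.14 = 8.86. The private return per contributed unit (0.6455) is below 1, so free-riding is indeed the best response regardless of what the others do.

8.86 dollars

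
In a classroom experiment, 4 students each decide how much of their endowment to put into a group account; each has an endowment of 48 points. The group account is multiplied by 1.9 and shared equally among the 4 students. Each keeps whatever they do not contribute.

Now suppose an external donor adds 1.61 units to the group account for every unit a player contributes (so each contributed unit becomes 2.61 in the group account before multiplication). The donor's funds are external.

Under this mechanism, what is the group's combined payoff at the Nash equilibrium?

With the mechanism, a contributed unit returns 1.9 × 2.61 / 4 = 1.2398 per unit of net cost to the contributor — now above 1 — so contributing fully is weakly dominant for every player.
So the Nash equilibrium is full contribution by all 4; the group earns 1.9 × 2.61 × 192 = 952.13.

952.13 points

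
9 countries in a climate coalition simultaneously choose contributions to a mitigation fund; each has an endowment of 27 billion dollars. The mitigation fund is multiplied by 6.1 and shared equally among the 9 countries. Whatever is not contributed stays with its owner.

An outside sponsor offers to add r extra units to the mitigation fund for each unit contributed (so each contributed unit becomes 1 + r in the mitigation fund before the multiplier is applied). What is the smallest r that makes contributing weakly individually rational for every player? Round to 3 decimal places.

With matching at rate r, one contributed unit becomes (1 + r) in the mitigation fund and returns 6.1 × (1 + r) / 9 to the contributor.
Setting this equal to 1: 1 + r = 9/6.1 = 1.4754.
So the minimum matching rate is r = 1.4754 − 1 = 0.475.

0.475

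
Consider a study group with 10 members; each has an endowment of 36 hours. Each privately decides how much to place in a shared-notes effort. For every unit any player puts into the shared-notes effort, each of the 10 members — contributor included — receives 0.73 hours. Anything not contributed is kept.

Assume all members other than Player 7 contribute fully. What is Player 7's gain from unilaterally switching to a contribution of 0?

Switching from a contribution of 36 to 0 lets Player 7 keep an extra 36 hours, but lowers the shared-notes effort by 36, which costs Player 7 their own share of that drop: 0.73 × 36 = 26.28.
Net gain = 36 − 26.28 = 9.72. The private return per contributed unit (0.73) is below 1, so free-riding is indeed the best response regardless of what the others do.

9.72 hours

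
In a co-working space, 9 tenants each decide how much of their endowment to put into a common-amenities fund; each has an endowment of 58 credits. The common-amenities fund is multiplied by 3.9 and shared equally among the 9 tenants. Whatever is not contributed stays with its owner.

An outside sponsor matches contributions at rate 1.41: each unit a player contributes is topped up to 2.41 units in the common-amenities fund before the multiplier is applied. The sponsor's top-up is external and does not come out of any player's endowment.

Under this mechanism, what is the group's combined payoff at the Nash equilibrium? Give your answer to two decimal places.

4906.28 credits

Under the mechanism each unit contributed yields 3.9 × 2.41 / 9 = 1.0443 back to its contributor per unit of net cost, which exceeds 1, making full contribution the dominant choice for everyone.
So the Nash equilibrium is full contribution by all 9; the group earns 3.9 × 2.41 × 522 = 4906.28.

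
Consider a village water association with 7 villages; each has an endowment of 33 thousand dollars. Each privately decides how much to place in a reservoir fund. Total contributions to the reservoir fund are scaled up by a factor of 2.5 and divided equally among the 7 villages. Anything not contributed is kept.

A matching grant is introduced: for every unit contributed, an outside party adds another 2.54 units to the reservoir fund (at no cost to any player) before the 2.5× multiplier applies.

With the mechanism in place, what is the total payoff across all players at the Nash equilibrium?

2044.35 thousand dollars

Under the mechanism each unit contributed yields 2.5 × 3.54 / 7 = 1.2643 back to its contributor per unit of net cost, which exceeds 1, making full contribution the dominant choice for everyone.
At the Nash equilibrium everyone contributes 33. Group total payoff = 2.5 × 3.54 × 231 = 2044.35.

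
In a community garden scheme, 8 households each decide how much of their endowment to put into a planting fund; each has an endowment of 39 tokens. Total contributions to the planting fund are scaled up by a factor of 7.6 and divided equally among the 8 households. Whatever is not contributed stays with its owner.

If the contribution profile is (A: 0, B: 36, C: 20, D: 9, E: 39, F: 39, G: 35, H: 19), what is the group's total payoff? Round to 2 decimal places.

Total contributed: 0 + 36 + 20 + 9 + 39 + 39 + 35 + 19 = 197; total kept: 8 × 39 − 197 = 115.
The planting fund pays out 7.6 × 197 = 1497.20 in aggregate.
Group total = 115 + 1497.20 = 1612.20.

1612.20 tokens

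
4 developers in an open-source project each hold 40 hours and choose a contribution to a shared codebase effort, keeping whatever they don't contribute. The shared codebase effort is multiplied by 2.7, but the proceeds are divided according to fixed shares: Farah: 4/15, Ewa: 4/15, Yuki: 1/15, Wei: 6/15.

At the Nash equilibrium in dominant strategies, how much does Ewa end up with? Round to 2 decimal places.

68.80 hours

A player with share s gets back 2.7·s per unit contributed, so full contribution is dominant for anyone with s > 1/2.7 = 0.3704 and zero contribution is dominant for anyone below.
The only share above 0.3704 is Wei's 6/15, contributing 40; the remaining 3 contribute 0. Total contributed: 40.
Ewa keeps 40 and receives 2.7 × 40 × 4/15 = 28.80 from the shared codebase effort, for a payoff of 68.80.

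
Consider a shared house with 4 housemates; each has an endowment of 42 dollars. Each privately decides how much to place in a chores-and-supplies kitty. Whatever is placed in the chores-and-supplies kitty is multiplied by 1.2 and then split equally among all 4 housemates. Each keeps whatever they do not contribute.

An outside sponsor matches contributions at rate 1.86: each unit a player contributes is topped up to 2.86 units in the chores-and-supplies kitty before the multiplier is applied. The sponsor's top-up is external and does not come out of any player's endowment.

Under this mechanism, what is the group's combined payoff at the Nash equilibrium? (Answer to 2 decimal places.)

168.00 dollars

The effective private return is 1.2 × 2.86 / 4 = 0.8580, which is still under 1, so the mechanism doesn't change anyone's dominant strategy: zero contribution.
At the Nash equilibrium no one contributes; group total payoff = 4 × 42 = 168.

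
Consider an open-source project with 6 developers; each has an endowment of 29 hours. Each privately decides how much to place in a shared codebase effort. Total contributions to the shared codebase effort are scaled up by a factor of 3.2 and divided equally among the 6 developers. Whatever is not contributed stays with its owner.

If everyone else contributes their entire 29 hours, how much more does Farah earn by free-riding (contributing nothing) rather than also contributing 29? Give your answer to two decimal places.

Switching from a contribution of 29 to 0 lets Farah keep an extra 29 hours, but lowers the shared codebase effort by 29, which costs Farah their own share of that drop: 3.2/6 × 29 = 15.47.
Net gain = 29 − 15.47 = 13.53. The private return per contributed unit (0.5333) is below 1, so free-riding is indeed the best response regardless of what the others do.

13.53 hours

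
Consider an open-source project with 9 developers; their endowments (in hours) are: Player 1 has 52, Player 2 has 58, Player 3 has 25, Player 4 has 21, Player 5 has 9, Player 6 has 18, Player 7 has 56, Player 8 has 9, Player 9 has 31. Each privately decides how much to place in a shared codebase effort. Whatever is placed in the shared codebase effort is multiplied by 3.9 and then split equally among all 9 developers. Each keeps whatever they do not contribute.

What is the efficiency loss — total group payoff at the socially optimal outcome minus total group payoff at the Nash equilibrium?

809.10 hours

The private return per contributed unit is 3.9/9 = 0.4333 < 1 for every player regardless of endowment, so the Nash equilibrium is zero contribution and the group total is Σ E_j = 52 + 58 + 25 + 21 + 9 + 18 + 56 + 9 + 31 = 279.
Each contributed unit returns 3.900 to the group, so the social optimum is full contribution by everyone: group total = 3.900 × 279 = 1088.10.
Efficiency loss = (3.900 − 1) × 279 = 809.10.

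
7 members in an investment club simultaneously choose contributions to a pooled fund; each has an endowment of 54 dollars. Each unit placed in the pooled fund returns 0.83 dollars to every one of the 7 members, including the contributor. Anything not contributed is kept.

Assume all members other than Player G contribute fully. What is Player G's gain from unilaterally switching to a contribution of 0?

Switching from a contribution of 54 to 0 lets Player G keep an extra 54 dollars, but lowers the pooled fund by 54, which costs Player G their own share of that drop: 0.83 × 54 = 44.82.
Net gain = 54 − 44.82 = 9.18. The private return per contributed unit (0.83) is below 1, so free-riding is indeed the best response regardless of what the others do.

9.18 dollars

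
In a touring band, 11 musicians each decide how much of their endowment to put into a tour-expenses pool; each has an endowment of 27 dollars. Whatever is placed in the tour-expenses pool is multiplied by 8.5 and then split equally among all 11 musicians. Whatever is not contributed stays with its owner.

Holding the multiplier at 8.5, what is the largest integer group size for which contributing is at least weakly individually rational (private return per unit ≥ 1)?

Private return per unit is 8.5/(group size), which is ≥ 1 whenever the group size is ≤ 8.5.
The largest such integer is 8.

8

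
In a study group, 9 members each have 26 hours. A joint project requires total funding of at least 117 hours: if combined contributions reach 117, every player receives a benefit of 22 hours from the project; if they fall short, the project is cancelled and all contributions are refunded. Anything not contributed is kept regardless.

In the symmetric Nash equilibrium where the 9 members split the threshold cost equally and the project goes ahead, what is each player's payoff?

Equal share of the threshold: 117/9 = 13.
At this profile no one gains by cutting their contribution: any cut drops the total below 117, the project is cancelled, contributions are refunded, and the deviator ends with 26, which is less than 26 − 13 + 22 = 35. Contributing more than 13 just wastes the excess. So contributing exactly 13 is a best response.
Each player's payoff: 26 − 13 + 22 = 35.

35 hours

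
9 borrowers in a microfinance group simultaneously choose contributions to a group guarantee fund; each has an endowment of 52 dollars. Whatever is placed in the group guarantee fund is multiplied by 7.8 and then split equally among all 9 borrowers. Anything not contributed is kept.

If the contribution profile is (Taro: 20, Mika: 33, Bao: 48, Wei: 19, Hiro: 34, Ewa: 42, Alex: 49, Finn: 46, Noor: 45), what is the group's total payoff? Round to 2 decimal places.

Total contributed: 20 + 33 + 48 + 19 + 34 + 42 + 49 + 46 + 45 = 336; total kept: 9 × 52 − 336 = 132.
The group guarantee fund pays out 7.8 × 336 = 2620.80 in aggregate.
Group total = 132 + 2620.80 = 2752.80.

2752.80 dollars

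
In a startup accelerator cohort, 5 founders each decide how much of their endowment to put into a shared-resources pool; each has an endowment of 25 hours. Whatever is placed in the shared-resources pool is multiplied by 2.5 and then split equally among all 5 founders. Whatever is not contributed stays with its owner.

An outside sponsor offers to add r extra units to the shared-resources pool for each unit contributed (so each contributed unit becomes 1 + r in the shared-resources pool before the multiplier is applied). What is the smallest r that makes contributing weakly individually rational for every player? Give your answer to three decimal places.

With matching at rate r, one contributed unit becomes (1 + r) in the shared-resources pool and returns 2.5 × (1 + r) / 5 to the contributor.
Setting this equal to 1: 1 + r = 5/2.5 = 2.0000.
So the minimum matching rate is r = 2.0000 − 1 = 1.000.

1.000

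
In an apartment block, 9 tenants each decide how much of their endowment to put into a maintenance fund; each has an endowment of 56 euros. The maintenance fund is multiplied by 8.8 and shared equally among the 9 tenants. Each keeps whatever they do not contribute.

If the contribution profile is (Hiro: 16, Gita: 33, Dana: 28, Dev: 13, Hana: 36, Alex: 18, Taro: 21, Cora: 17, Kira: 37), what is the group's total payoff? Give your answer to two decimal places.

2212.20 euros

Total contributed: 16 + 33 + 28 + 13 + 36 + 18 + 21 + 17 + 37 = 219; total kept: 9 × 56 − 219 = 285.
The maintenance fund pays out 8.8 × 219 = 1927.20 in aggregate.
Group total = 285 + 1927.20 = 2212.20.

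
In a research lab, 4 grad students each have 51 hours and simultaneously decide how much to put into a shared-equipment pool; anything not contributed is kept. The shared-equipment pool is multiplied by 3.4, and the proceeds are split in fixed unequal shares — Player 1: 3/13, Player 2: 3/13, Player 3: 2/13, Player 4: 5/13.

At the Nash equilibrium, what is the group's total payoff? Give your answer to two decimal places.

A player with share s gets back 3.4·s per unit contributed, so full contribution is dominant for anyone with s > 1/3.4 = 0.2941 and zero contribution is dominant for anyone below.
The only share above 0.2941 is Player 4's 5/13, contributing 51; the remaining 3 contribute 0. Total contributed: 51.
The shared-equipment pool pays out 3.4 × 51 = 173.40 in total (split across the unequal shares, but the aggregate is all that matters for the group sum).
The 3 free-riders keep 51 each, adding 153. Group total = 153 + 173.40 = 326.40.

326.40 hours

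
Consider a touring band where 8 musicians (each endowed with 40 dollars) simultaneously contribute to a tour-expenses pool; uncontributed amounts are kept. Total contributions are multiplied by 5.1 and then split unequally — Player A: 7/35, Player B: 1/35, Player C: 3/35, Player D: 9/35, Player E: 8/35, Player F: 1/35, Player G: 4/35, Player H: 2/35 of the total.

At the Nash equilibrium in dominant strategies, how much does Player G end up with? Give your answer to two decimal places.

Player j's private return per contributed unit is 5.1 × (j's share). Contributing is weakly dominant for j when that share is at least 1/5.1 = 0.1961, and contributing 0 is dominant otherwise.
The shares above 0.1961 belong to Player A, Player D and Player E, contributing 40 each; the remaining 5 contribute 0. Total contributed: 120.
Player G keeps 40 and receives 5.1 × 120 × 4/35 = 69.94 from the tour-expenses pool, for a payoff of 109.94.

109.94 dollars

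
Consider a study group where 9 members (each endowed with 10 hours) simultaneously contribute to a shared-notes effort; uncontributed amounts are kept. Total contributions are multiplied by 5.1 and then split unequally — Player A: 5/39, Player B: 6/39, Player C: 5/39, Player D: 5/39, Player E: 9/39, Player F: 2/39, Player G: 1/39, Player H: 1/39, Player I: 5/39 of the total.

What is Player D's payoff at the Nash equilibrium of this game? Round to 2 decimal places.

16.54 hours

Each unit j contributes comes back to j as 5.1 × (j's share), so j prefers to contribute only if that share exceeds 1/5.1 = 0.1961; otherwise keeping the unit dominates.
Player E alone (share 9/39) is above the threshold, contributing 10; the remaining 8 contribute 0. Total contributed: 10.
Player D keeps 10 and receives 5.1 × 10 × 5/39 = 6.54 from the shared-notes effort, for a payoff of 16.54.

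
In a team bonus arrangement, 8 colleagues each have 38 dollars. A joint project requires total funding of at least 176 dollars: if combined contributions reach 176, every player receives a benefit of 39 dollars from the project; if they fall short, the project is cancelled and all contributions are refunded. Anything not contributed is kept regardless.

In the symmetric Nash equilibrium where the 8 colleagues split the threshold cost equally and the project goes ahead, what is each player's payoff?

55 dollars

Equal share of the threshold: 176/8 = 22.
At this profile no one gains by cutting their contribution: any cut drops the total below 176, the project is cancelled, contributions are refunded, and the deviator ends with 38, which is less than 38 − 22 + 39 = 55. Contributing more than 22 just wastes the excess. So contributing exactly 22 is a best response.
Each player's payoff: 38 − 22 + 39 = 55.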